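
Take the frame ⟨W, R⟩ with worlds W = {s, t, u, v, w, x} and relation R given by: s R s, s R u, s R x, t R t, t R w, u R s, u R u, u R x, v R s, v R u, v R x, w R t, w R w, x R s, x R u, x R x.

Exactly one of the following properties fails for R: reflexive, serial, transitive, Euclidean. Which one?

Reflexive: no — v is not related to itself.
Serial: yes — every world has a successor (e.g. s R s).
Transitive: yes — every two-step R-path is closed by a direct edge.
Euclidean: yes — any two successors of a common world are R-related.
Only reflexive fails.

reflexive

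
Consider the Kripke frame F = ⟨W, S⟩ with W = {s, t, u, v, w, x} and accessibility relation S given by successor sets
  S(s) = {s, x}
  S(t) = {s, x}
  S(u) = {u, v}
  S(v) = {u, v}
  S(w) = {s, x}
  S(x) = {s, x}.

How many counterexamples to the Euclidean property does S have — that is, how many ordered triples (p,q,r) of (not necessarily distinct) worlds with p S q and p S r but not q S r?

S is Euclidean; there are no such tuples.

0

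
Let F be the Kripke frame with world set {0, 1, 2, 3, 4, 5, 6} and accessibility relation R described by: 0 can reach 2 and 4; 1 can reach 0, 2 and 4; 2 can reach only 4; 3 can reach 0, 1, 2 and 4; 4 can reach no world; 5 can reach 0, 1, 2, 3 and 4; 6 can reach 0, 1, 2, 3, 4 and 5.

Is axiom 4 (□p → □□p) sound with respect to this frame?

By correspondence theory, 4 is valid on a frame iff R is transitive.
Transitive: yes — every two-step R-path is closed by a direct edge.

Yes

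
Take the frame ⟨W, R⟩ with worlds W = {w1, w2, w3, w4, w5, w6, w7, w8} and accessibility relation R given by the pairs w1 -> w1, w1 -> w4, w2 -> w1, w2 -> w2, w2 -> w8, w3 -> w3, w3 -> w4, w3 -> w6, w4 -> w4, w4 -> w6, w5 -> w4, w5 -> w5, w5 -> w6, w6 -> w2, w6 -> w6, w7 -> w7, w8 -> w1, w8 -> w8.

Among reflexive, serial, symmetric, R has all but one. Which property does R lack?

symmetric

Reflexive: yes — every world is R-related to itself.
Serial: yes — every world has a successor (e.g. w1 R w1).
Symmetric: no — w1 R w4 but not w4 R w1.
Only symmetric fails.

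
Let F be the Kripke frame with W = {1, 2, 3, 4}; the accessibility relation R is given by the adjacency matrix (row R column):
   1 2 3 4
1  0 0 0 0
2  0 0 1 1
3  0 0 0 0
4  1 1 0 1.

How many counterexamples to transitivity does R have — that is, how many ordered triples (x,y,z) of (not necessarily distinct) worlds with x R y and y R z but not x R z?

Enumerating: (2,4,1), (2,4,2), (4,2,3).

3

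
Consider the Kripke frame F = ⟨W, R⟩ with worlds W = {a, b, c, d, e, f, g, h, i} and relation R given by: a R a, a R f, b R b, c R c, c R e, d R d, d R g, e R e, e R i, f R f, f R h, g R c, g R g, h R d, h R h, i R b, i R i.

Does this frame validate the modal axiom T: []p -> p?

Yes

The schema T characterises exactly the reflexive frames.
Reflexive: yes — every world is R-related to itself.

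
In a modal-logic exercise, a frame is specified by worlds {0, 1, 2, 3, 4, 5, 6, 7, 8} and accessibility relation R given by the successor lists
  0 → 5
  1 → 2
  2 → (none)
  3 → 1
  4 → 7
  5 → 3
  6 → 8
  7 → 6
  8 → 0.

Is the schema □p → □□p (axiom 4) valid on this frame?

The schema 4 characterises exactly the transitive frames.
Transitive: no — 0 R 5 and 5 R 3, but not 0 R 3.

No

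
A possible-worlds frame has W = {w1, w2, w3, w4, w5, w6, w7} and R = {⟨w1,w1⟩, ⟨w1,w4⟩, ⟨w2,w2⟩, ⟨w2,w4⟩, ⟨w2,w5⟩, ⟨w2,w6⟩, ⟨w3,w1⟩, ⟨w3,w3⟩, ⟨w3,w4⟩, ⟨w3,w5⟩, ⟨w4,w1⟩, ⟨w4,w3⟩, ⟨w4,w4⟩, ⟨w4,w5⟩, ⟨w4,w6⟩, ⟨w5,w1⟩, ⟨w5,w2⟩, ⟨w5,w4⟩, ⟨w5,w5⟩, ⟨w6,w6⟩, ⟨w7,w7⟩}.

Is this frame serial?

Yes

Serial: yes — every world has a successor (e.g. w1 R w1).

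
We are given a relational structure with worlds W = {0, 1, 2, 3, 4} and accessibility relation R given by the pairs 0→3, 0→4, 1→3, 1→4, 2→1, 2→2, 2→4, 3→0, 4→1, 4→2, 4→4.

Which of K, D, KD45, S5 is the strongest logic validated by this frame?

Serial (axiom D): yes — every world has a successor (e.g. 0 R 3).
Euclidean (axiom 5): no — 0 R 3 and 0 R 4, but not 3 R 4.
Transitive (axiom 4): no — 0 R 4 and 4 R 1, but not 0 R 1.
Reflexive (axiom T): no — 0 is not related to itself.
So F validates K, D; KD45 would additionally require R to be Euclidean and transitive. The strongest is D.

D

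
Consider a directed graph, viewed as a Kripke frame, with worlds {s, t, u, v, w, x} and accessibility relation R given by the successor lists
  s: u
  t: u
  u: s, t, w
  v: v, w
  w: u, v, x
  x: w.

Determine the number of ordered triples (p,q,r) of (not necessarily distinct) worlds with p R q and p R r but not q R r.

21

Enumerating: (s,u,u), (t,u,u), (u,s,s), (u,s,t), (u,s,w), (u,t,s), (u,t,t), (u,t,w), (u,w,s), (u,w,t), (u,w,w), (v,w,w), … and 9 more.
Total: 21.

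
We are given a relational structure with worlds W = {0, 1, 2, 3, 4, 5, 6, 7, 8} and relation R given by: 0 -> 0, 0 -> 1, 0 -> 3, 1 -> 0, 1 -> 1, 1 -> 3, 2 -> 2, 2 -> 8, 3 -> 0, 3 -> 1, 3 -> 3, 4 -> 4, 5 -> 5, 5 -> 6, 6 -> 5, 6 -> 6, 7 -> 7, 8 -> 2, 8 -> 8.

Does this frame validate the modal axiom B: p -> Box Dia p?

Yes

The schema B characterises exactly the symmetric frames.
Symmetric: yes — every pair in R has its reverse in R.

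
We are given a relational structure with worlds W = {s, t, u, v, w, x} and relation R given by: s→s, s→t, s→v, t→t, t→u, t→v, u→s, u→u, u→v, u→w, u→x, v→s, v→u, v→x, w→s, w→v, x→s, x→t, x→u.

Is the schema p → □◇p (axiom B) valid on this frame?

No

The schema B characterises exactly the symmetric frames.
Symmetric: no — s R t but not t R s.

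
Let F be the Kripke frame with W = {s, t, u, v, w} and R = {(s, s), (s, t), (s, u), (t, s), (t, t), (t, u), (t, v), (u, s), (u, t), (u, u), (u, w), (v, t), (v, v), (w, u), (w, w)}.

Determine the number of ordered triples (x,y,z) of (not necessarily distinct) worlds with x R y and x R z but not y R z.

Enumerating: (t,s,v), (t,u,v), (t,v,s), (t,v,u), (u,s,w), (u,t,w), (u,w,s), (u,w,t).

8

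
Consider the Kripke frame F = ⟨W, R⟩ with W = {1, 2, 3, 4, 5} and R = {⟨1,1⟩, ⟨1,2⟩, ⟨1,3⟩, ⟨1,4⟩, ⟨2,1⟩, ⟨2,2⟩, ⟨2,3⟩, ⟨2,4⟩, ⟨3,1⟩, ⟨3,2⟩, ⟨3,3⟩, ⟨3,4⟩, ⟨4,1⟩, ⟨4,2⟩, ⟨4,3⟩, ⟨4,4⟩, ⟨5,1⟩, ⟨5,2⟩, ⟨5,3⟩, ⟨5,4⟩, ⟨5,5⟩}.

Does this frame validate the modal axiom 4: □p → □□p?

The schema 4 characterises exactly the transitive frames.
Transitive: yes — every two-step R-path is closed by a direct edge.

Yes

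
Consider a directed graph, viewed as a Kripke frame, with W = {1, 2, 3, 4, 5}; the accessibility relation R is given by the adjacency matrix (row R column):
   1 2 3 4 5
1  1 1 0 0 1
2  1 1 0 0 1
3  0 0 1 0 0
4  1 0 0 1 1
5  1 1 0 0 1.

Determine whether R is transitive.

Transitive: no — 4 R 1 and 1 R 2, but not 4 R 2.

No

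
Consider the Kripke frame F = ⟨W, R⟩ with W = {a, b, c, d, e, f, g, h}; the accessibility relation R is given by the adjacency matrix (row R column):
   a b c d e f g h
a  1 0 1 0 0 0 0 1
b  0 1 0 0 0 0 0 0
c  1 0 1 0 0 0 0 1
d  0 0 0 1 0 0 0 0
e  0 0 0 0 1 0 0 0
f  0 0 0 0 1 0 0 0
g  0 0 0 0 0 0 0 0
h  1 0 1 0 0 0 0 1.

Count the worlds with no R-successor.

Enumerating: g.

1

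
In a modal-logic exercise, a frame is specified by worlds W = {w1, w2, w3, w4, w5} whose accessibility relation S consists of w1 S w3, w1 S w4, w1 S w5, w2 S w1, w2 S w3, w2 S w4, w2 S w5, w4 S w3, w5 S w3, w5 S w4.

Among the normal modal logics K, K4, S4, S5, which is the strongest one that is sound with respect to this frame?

Transitive (axiom 4): yes — every two-step S-path is closed by a direct edge.
Reflexive (axiom T): no — w1 is not related to itself.
Euclidean (axiom 5): no — w1 S w3 and w1 S w4, but not w3 S w4.
So F validates K, K4; S4 would additionally require S to be reflexive. The strongest is K4.

K4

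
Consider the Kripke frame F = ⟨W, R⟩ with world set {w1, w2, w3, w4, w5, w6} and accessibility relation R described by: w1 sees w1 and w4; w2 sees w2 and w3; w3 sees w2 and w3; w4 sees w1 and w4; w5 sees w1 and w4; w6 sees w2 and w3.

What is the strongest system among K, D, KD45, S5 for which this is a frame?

KD45

Serial (axiom D): yes — every world has a successor (e.g. w1 R w1).
Euclidean (axiom 5): yes — any two successors of a common world are R-related.
Transitive (axiom 4): yes — every two-step R-path is closed by a direct edge.
Reflexive (axiom T): no — w5 is not related to itself.
So F validates K, D, KD45; S5 would additionally require R to be reflexive. The strongest is KD45.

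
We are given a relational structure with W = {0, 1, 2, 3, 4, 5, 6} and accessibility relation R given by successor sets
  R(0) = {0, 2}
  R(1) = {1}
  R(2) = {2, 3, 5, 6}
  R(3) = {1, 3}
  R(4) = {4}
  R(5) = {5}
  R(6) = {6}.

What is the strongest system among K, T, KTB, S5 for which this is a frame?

Reflexive (axiom T): yes — every world is R-related to itself.
Symmetric (axiom B): no — 0 R 2 but not 2 R 0.
Euclidean (axiom 5): no — 2 R 3 and 2 R 5, but not 3 R 5.
So F validates K, T; KTB would additionally require R to be symmetric. The strongest is T.

T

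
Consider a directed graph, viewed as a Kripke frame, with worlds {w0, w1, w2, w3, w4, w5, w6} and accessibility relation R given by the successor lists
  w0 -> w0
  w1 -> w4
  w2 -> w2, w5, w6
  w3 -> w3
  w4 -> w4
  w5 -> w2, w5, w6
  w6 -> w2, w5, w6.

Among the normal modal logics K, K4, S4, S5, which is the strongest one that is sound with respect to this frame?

Transitive (axiom 4): yes — every two-step R-path is closed by a direct edge.
Reflexive (axiom T): no — w1 is not related to itself.
Euclidean (axiom 5): yes — any two successors of a common world are R-related.
So F validates K, K4; S4 would additionally require R to be reflexive. The strongest is K4.

K4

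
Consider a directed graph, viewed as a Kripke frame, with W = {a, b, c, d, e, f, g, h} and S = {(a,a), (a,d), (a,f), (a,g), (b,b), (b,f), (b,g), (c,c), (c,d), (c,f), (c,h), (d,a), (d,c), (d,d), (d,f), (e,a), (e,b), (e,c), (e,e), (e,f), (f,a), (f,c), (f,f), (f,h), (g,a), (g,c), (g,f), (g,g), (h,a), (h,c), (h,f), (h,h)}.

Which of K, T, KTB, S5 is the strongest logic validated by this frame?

Reflexive (axiom T): yes — every world is S-related to itself.
Symmetric (axiom B): no — b S f but not f S b.
Euclidean (axiom 5): no — a S d and a S g, but not d S g.
So F validates K, T; KTB would additionally require S to be symmetric. The strongest is T.

T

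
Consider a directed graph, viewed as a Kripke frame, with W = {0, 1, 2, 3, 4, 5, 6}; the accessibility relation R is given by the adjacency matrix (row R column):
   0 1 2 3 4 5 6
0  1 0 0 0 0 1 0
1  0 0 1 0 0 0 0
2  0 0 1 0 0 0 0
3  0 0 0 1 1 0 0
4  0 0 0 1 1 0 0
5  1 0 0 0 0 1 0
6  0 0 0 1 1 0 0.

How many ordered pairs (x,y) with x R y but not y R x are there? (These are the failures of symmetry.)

3

Enumerating: (1,2), (6,3), (6,4).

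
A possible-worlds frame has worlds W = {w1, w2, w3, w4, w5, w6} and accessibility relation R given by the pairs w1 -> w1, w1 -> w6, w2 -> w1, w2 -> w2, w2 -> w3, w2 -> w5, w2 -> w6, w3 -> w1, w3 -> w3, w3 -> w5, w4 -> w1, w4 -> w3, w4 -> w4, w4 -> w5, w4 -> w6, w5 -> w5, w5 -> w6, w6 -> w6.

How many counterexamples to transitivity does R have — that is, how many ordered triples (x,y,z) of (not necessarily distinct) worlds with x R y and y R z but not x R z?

Enumerating: (w3,w1,w6), (w3,w5,w6).

2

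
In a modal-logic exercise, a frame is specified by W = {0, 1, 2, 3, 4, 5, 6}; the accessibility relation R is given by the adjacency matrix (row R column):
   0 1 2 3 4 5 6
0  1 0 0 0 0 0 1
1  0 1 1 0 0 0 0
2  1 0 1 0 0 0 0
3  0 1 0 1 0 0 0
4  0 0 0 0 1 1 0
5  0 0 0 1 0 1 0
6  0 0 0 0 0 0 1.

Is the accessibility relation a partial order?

Reflexive: yes — every world is R-related to itself.
Transitive: no — 1 R 2 and 2 R 0, but not 1 R 0.
Antisymmetric: yes — no distinct pair is related both ways.
So R is not a partial order.

No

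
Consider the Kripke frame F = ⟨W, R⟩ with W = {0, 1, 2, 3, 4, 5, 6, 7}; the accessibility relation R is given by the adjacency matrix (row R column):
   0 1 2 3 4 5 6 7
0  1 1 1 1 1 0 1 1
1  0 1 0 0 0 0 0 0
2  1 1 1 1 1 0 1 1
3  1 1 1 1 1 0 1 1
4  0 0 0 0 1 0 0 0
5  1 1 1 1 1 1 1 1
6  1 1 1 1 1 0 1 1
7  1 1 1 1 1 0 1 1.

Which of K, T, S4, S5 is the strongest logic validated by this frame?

S4

Reflexive (axiom T): yes — every world is R-related to itself.
Transitive (axiom 4): yes — every two-step R-path is closed by a direct edge.
Euclidean (axiom 5): no — 0 R 1 and 0 R 2, but not 1 R 2.
So F validates K, T, S4; S5 would additionally require R to be Euclidean. The strongest is S4.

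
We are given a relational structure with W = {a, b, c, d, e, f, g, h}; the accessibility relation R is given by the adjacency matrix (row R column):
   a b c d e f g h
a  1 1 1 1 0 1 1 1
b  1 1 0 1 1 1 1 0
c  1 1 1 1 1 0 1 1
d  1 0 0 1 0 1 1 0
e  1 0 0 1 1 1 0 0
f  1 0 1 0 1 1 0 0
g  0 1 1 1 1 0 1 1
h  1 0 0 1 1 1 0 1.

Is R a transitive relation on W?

No

Transitive: no — a R b and b R e, but not a R e.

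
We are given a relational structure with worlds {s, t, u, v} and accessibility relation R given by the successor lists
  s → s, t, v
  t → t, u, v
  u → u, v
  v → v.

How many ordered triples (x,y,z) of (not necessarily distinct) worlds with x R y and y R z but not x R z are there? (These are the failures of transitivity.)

Enumerating: (s,t,u).

1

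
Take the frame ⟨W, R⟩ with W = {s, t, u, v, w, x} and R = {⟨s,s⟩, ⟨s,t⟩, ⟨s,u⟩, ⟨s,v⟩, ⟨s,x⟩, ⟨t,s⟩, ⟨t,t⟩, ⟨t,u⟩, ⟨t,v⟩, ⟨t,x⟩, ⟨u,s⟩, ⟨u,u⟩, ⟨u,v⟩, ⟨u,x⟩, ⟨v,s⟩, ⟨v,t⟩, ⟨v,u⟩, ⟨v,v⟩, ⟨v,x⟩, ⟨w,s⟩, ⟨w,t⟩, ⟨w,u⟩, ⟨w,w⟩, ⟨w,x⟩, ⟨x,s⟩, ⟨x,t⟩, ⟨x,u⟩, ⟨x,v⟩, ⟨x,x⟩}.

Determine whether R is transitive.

Transitive: no — u R s and s R t, but not u R t.

No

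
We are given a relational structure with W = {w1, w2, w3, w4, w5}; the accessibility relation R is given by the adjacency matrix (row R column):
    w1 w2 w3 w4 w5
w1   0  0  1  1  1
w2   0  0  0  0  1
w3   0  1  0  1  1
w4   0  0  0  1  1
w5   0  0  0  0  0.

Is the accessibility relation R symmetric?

Symmetric: no — w1 R w3 but not w3 R w1.

No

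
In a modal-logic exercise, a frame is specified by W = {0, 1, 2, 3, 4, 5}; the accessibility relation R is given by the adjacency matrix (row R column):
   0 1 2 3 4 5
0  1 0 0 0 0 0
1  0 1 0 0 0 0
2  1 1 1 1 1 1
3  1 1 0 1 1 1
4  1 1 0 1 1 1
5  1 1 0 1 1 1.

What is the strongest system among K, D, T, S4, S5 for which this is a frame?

Serial (axiom D): yes — every world has a successor (e.g. 0 R 0).
Reflexive (axiom T): yes — every world is R-related to itself.
Transitive (axiom 4): yes — every two-step R-path is closed by a direct edge.
Euclidean (axiom 5): no — 2 R 0 and 2 R 1, but not 0 R 1.
So F validates K, D, T, S4; S5 would additionally require R to be Euclidean. The strongest is S4.

S4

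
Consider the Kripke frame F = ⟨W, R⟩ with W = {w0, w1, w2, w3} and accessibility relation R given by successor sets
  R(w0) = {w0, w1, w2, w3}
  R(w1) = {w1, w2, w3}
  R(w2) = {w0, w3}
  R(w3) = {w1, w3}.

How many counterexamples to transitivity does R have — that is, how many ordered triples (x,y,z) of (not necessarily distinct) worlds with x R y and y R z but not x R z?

5

Enumerating: (w1,w2,w0), (w2,w0,w1), (w2,w0,w2), (w2,w3,w1), (w3,w1,w2).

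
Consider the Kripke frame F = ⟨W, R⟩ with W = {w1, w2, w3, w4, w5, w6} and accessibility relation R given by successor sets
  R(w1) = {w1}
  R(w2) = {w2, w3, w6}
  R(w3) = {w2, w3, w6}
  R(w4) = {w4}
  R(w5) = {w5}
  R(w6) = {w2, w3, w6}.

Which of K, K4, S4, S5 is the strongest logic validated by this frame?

S5

Transitive (axiom 4): yes — every two-step R-path is closed by a direct edge.
Reflexive (axiom T): yes — every world is R-related to itself.
Euclidean (axiom 5): yes — any two successors of a common world are R-related.
So F validates K, K4, S4, S5. The strongest is S5.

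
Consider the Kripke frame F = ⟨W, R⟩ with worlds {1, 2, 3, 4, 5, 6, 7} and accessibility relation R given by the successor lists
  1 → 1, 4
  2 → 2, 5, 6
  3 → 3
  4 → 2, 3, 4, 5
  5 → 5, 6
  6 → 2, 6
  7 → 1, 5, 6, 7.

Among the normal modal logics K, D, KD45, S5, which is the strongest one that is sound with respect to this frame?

D

Serial (axiom D): yes — every world has a successor (e.g. 1 R 1).
Euclidean (axiom 5): no — 2 R 6 and 2 R 5, but not 6 R 5.
Transitive (axiom 4): no — 1 R 4 and 4 R 2, but not 1 R 2.
Reflexive (axiom T): yes — every world is R-related to itself.
So F validates K, D; KD45 would additionally require R to be Euclidean and transitive. The strongest is D.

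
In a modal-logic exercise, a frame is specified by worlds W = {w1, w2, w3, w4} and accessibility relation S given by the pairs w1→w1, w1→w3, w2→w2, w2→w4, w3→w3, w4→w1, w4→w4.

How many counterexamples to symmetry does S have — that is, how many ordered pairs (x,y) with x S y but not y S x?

3

Enumerating: (w1,w3), (w2,w4), (w4,w1).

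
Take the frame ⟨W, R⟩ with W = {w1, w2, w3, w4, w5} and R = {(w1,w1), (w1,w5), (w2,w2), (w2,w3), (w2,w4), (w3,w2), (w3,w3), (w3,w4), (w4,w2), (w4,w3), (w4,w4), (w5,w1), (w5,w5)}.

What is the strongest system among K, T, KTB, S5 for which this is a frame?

Reflexive (axiom T): yes — every world is R-related to itself.
Symmetric (axiom B): yes — every pair in R has its reverse in R.
Euclidean (axiom 5): yes — any two successors of a common world are R-related.
So F validates K, T, KTB, S5. The strongest is S5.

S5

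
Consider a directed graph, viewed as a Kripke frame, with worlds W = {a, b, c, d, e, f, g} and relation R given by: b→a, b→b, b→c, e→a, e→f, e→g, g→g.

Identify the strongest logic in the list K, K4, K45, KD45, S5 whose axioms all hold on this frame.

K4

Transitive (axiom 4): yes — every two-step R-path is closed by a direct edge.
Euclidean (axiom 5): no — b R a and b R c, but not a R c.
Serial (axiom D): no — a has no R-successor.
Reflexive (axiom T): no — a is not related to itself.
So F validates K, K4; K45 would additionally require R to be Euclidean. The strongest is K4.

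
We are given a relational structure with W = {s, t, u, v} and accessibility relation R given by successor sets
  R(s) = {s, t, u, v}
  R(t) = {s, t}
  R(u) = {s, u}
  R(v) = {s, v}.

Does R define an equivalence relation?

No

Reflexive: yes — every world is R-related to itself.
Symmetric: yes — every pair in R has its reverse in R.
Transitive: no — t R s and s R u, but not t R u.
So R is not an equivalence relation.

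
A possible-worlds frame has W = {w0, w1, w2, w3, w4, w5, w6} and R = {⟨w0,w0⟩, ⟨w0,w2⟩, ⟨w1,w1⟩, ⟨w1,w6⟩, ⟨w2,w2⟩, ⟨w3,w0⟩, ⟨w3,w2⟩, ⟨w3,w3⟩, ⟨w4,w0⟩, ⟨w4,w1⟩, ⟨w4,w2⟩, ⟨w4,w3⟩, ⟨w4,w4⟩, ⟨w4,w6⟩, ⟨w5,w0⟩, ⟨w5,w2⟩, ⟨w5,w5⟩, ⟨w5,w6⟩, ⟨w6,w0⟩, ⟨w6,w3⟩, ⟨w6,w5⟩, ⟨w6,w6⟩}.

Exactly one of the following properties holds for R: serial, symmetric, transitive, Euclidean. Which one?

Serial: yes — every world has a successor (e.g. w0 R w0).
Symmetric: no — w0 R w2 but not w2 R w0.
Transitive: no — w1 R w6 and w6 R w0, but not w1 R w0.
Euclidean: no — w3 R w2 and w3 R w0, but not w2 R w0.
Only serial holds.

serial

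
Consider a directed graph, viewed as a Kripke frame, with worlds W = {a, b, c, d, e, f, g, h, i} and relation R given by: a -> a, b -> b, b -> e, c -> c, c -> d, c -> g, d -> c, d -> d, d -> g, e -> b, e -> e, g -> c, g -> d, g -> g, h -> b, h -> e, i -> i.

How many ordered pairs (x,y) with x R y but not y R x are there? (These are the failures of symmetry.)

2

Enumerating: (h,b), (h,e).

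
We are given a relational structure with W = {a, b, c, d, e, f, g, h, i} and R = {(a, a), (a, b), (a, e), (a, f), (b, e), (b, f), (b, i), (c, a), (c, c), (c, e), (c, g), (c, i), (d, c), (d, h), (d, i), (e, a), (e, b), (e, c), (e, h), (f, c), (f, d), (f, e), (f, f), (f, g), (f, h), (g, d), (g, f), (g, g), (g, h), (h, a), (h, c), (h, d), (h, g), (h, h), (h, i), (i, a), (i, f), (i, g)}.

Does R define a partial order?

No

Reflexive: no — b is not related to itself.
Transitive: no — a R b and b R i, but not a R i.
Antisymmetric: no — a R e and e R a with a ≠ e.
So R is not a partial order.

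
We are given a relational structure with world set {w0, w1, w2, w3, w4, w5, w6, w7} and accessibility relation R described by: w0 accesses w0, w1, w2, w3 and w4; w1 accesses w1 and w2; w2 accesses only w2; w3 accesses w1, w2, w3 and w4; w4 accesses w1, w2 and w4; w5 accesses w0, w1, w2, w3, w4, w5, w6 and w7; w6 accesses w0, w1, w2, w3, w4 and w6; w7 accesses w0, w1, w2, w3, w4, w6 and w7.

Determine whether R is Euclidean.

No

Euclidean: no — w0 R w1 and w0 R w3, but not w1 R w3.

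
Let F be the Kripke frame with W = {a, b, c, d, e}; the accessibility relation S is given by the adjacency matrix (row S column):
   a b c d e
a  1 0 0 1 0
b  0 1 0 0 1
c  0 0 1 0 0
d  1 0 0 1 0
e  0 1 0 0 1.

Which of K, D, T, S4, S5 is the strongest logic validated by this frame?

S5

Serial (axiom D): yes — every world has a successor (e.g. a S a).
Reflexive (axiom T): yes — every world is S-related to itself.
Transitive (axiom 4): yes — every two-step S-path is closed by a direct edge.
Euclidean (axiom 5): yes — any two successors of a common world are S-related.
So F validates K, D, T, S4, S5. The strongest is S5.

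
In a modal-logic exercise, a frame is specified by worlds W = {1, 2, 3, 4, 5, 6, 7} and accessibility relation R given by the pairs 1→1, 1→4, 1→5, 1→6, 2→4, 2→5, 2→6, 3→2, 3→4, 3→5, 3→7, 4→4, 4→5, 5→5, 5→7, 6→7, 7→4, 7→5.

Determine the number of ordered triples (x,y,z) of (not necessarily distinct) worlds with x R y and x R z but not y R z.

27

Enumerating: (1,4,1), (1,4,6), (1,5,1), (1,5,4), (1,5,6), (1,6,1), (1,6,4), (1,6,5), (1,6,6), (2,4,6), (2,5,4), (2,5,6), … and 15 more.
Total: 27.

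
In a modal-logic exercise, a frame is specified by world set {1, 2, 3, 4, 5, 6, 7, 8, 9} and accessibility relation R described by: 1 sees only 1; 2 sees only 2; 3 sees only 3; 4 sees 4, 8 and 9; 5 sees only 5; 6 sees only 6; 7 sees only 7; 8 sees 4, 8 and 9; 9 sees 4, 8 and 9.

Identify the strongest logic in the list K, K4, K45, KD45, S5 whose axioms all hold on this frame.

Transitive (axiom 4): yes — every two-step R-path is closed by a direct edge.
Euclidean (axiom 5): yes — any two successors of a common world are R-related.
Serial (axiom D): yes — every world has a successor (e.g. 1 R 1).
Reflexive (axiom T): yes — every world is R-related to itself.
So F validates K, K4, K45, KD45, S5. The strongest is S5.

S5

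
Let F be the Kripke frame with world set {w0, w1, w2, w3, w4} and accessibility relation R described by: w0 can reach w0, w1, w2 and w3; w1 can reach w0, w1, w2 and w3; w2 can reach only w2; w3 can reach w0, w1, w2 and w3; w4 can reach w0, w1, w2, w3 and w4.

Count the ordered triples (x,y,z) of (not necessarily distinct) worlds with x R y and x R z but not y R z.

16

Enumerating: (w0,w2,w0), (w0,w2,w1), (w0,w2,w3), (w1,w2,w0), (w1,w2,w1), (w1,w2,w3), (w3,w2,w0), (w3,w2,w1), (w3,w2,w3), (w4,w0,w4), (w4,w1,w4), (w4,w2,w0), (w4,w2,w1), (w4,w2,w3), (w4,w2,w4), (w4,w3,w4).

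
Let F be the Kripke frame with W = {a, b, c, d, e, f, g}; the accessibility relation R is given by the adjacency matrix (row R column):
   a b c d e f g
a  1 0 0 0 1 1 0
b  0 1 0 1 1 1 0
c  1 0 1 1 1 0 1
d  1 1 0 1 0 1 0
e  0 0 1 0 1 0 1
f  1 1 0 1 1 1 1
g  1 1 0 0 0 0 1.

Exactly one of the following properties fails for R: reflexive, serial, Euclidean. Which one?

Euclidean

Reflexive: yes — every world is R-related to itself.
Serial: yes — every world has a successor (e.g. a R a).
Euclidean: no — a R e and a R f, but not e R f.
Only Euclidean fails.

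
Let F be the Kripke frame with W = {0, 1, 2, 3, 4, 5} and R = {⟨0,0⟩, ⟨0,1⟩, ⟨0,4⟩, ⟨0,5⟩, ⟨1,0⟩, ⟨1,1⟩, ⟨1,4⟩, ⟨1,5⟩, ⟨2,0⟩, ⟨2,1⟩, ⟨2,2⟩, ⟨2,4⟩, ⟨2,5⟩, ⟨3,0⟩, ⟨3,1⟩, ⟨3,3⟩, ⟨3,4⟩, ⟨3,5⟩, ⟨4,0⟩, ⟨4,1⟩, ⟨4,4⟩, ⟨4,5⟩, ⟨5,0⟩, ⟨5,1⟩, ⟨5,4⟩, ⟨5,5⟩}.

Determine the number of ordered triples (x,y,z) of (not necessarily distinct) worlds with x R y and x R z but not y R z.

Enumerating: (2,0,2), (2,1,2), (2,4,2), (2,5,2), (3,0,3), (3,1,3), (3,4,3), (3,5,3).

8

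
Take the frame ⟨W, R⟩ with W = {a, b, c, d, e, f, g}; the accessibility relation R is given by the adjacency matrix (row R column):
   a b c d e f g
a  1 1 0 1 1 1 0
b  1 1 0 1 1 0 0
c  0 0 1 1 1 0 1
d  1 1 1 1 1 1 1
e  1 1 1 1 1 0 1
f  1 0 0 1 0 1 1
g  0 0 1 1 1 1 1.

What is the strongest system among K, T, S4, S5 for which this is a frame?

T

Reflexive (axiom T): yes — every world is R-related to itself.
Transitive (axiom 4): no — a R d and d R c, but not a R c.
Euclidean (axiom 5): no — a R b and a R f, but not b R f.
So F validates K, T; S4 would additionally require R to be transitive. The strongest is T.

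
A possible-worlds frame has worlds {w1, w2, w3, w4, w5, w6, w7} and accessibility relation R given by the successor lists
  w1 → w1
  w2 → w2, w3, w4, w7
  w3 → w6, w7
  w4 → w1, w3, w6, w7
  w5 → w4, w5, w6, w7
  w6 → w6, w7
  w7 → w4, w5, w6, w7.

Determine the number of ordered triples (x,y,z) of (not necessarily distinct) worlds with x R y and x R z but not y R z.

24

Enumerating: (w2,w3,w2), (w2,w3,w3), (w2,w3,w4), (w2,w4,w2), (w2,w4,w4), (w2,w7,w2), (w2,w7,w3), (w4,w1,w3), (w4,w1,w6), (w4,w1,w7), (w4,w3,w1), (w4,w3,w3), … and 12 more.
Total: 24.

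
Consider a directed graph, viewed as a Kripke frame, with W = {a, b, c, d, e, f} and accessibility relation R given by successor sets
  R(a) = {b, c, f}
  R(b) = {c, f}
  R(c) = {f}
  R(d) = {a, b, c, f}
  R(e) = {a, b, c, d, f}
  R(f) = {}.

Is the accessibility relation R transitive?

Yes

Transitive: yes — every two-step R-path is closed by a direct edge.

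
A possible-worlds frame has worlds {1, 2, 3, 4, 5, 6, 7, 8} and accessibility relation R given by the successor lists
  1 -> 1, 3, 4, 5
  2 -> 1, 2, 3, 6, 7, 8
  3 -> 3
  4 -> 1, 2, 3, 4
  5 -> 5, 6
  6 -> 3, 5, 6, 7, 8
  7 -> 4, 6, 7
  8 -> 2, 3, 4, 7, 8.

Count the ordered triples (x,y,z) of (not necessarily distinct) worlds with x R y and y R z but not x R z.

Enumerating: (1,4,2), (1,5,6), (2,1,4), (2,1,5), (2,6,5), (2,7,4), (2,8,4), (4,1,5), (4,2,6), (4,2,7), (4,2,8), (5,6,3), … and 15 more.
Total: 27.

27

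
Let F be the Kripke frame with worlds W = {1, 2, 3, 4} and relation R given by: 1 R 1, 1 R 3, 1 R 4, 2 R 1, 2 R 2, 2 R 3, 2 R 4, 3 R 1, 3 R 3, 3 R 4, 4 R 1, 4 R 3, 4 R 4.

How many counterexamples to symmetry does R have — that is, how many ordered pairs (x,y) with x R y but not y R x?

Enumerating: (2,1), (2,3), (2,4).

3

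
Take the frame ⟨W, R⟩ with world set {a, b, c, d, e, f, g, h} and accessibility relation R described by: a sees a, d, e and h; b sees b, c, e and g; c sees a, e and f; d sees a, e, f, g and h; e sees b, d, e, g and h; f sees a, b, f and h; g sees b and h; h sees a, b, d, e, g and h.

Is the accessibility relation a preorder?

Reflexive: no — c is not related to itself.
Transitive: no — a R d and d R f, but not a R f.
So R is not a preorder.

No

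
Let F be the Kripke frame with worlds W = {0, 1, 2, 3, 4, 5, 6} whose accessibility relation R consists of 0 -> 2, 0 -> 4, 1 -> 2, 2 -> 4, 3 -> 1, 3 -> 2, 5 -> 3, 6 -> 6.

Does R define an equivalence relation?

No

Reflexive: no — 0 is not related to itself.
Symmetric: no — 0 R 2 but not 2 R 0.
Transitive: no — 1 R 2 and 2 R 4, but not 1 R 4.
So R is not an equivalence relation.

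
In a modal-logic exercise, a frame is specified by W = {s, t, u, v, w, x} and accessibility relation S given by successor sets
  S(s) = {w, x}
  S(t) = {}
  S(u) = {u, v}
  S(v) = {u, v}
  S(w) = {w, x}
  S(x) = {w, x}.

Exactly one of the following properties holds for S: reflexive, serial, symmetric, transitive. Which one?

transitive

Reflexive: no — s is not related to itself.
Serial: no — t has no S-successor.
Symmetric: no — s S w but not w S s.
Transitive: yes — every two-step S-path is closed by a direct edge.
Only transitive holds.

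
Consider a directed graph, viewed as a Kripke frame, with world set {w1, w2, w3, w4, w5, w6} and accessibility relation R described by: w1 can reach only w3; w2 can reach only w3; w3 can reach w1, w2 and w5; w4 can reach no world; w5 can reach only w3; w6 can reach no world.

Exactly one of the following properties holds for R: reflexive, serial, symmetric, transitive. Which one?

symmetric

Reflexive: no — w1 is not related to itself.
Serial: no — w4 has no R-successor.
Symmetric: yes — every pair in R has its reverse in R.
Transitive: no — w1 R w3 and w3 R w2, but not w1 R w2.
Only symmetric holds.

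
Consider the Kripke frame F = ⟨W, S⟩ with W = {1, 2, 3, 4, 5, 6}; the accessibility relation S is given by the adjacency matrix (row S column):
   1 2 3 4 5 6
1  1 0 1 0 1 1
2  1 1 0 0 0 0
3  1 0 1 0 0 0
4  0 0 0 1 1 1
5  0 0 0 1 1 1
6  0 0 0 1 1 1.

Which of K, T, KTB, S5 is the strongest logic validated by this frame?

T

Reflexive (axiom T): yes — every world is S-related to itself.
Symmetric (axiom B): no — 1 S 5 but not 5 S 1.
Euclidean (axiom 5): no — 1 S 3 and 1 S 5, but not 3 S 5.
So F validates K, T; KTB would additionally require S to be symmetric. The strongest is T.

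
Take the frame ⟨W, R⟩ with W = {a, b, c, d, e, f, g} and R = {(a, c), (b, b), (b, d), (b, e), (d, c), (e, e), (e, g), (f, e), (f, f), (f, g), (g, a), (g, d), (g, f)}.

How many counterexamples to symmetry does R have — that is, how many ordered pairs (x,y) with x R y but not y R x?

Enumerating: (a,c), (b,d), (b,e), (d,c), (e,g), (f,e), (g,a), (g,d).

8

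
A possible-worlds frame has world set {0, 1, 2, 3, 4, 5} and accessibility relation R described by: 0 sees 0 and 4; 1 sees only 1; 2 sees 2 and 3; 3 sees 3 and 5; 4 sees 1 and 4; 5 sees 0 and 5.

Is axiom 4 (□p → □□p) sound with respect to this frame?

No

Axiom 4 corresponds to the accessibility relation being transitive.
Transitive: no — 0 R 4 and 4 R 1, but not 0 R 1.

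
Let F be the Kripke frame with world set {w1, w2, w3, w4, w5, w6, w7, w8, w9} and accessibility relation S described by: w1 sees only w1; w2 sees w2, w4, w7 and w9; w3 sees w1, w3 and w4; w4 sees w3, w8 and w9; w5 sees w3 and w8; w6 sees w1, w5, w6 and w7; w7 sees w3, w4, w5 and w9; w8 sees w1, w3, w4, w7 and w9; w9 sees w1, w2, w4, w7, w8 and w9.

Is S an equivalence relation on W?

No

Reflexive: no — w4 is not related to itself.
Symmetric: no — w2 S w4 but not w4 S w2.
Transitive: no — w2 S w4 and w4 S w3, but not w2 S w3.
So S is not an equivalence relation.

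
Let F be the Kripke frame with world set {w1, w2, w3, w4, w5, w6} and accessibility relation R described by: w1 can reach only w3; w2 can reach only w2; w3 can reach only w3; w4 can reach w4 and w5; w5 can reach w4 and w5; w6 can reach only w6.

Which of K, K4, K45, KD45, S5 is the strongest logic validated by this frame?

KD45

Transitive (axiom 4): yes — every two-step R-path is closed by a direct edge.
Euclidean (axiom 5): yes — any two successors of a common world are R-related.
Serial (axiom D): yes — every world has a successor (e.g. w1 R w3).
Reflexive (axiom T): no — w1 is not related to itself.
So F validates K, K4, K45, KD45; S5 would additionally require R to be reflexive. The strongest is KD45.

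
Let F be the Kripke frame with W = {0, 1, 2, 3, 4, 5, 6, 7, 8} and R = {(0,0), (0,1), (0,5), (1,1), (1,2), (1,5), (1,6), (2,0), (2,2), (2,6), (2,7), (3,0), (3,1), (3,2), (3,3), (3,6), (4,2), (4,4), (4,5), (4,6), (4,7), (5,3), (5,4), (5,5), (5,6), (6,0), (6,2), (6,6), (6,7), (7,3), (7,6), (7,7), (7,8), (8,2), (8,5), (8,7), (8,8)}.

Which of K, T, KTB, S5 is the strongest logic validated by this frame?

Reflexive (axiom T): yes — every world is R-related to itself.
Symmetric (axiom B): no — 0 R 1 but not 1 R 0.
Euclidean (axiom 5): no — 0 R 5 and 0 R 1, but not 5 R 1.
So F validates K, T; KTB would additionally require R to be symmetric. The strongest is T.

T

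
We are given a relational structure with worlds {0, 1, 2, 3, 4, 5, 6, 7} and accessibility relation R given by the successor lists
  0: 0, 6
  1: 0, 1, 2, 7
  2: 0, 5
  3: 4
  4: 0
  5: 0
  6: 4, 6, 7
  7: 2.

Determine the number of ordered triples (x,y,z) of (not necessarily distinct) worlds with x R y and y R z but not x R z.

12

Enumerating: (0,6,4), (0,6,7), (1,0,6), (1,2,5), (2,0,6), (3,4,0), (4,0,6), (5,0,6), (6,4,0), (6,7,2), (7,2,0), (7,2,5).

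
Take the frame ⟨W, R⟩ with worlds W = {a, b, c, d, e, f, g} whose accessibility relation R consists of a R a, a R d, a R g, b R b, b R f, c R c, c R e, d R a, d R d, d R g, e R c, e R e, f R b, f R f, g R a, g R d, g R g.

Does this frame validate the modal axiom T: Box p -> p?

By correspondence theory, T is valid on a frame iff R is reflexive.
Reflexive: yes — every world is R-related to itself.

Yes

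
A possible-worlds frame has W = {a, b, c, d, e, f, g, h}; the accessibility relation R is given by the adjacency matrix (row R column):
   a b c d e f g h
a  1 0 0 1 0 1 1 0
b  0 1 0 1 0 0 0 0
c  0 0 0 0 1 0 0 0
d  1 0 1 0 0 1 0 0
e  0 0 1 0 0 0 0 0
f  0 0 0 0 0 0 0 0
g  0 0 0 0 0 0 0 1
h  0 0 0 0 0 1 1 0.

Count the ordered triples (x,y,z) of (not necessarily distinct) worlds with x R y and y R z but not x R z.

Enumerating: (a,d,c), (a,g,h), (b,d,a), (b,d,c), (b,d,f), (c,e,c), (d,a,d), (d,a,g), (d,c,e), (e,c,e), (g,h,f), (g,h,g), (h,g,h).

13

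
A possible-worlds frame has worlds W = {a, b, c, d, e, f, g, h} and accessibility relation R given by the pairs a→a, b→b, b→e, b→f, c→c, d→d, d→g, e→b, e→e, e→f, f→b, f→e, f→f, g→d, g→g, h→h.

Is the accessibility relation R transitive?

Yes

Transitive: yes — every two-step R-path is closed by a direct edge.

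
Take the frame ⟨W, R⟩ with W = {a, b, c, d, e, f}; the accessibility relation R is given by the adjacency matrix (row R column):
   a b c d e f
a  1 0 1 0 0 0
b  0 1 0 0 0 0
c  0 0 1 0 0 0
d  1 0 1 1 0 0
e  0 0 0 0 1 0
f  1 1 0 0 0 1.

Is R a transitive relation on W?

Transitive: no — f R a and a R c, but not f R c.

No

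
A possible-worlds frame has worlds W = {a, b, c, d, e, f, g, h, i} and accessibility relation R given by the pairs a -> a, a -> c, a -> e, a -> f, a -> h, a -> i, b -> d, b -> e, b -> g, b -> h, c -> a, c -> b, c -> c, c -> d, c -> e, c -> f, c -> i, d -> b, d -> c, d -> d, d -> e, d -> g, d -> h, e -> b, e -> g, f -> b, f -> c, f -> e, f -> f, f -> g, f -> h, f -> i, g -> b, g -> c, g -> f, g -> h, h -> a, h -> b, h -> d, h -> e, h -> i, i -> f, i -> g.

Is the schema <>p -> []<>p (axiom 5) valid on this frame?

No

By correspondence theory, 5 is valid on a frame iff R is Euclidean.
Euclidean: no — a R c and a R h, but not c R h.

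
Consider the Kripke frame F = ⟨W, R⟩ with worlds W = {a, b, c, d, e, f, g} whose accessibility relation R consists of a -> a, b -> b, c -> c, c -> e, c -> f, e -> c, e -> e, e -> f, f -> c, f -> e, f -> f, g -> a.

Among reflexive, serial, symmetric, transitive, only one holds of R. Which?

Reflexive: no — d is not related to itself.
Serial: no — d has no R-successor.
Symmetric: no — g R a but not a R g.
Transitive: yes — every two-step R-path is closed by a direct edge.
Only transitive holds.

transitive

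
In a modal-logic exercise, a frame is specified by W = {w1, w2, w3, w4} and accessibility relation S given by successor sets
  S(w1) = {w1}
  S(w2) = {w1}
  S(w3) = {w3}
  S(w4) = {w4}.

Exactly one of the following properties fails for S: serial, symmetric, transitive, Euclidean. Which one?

Serial: yes — every world has a successor (e.g. w1 S w1).
Symmetric: no — w2 S w1 but not w1 S w2.
Transitive: yes — every two-step S-path is closed by a direct edge.
Euclidean: yes — any two successors of a common world are S-related.
Only symmetric fails.

symmetric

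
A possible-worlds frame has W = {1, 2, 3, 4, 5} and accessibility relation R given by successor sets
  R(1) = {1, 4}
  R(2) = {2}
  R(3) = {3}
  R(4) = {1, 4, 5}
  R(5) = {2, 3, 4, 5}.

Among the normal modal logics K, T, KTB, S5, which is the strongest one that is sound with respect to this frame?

T

Reflexive (axiom T): yes — every world is R-related to itself.
Symmetric (axiom B): no — 5 R 2 but not 2 R 5.
Euclidean (axiom 5): no — 4 R 1 and 4 R 5, but not 1 R 5.
So F validates K, T; KTB would additionally require R to be symmetric. The strongest is T.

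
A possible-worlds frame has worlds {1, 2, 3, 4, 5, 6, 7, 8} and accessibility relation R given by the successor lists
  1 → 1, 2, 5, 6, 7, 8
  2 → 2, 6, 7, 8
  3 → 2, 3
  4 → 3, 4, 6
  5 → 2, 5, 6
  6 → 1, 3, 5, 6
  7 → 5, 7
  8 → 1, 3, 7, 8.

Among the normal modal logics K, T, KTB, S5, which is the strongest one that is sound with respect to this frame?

Reflexive (axiom T): yes — every world is R-related to itself.
Symmetric (axiom B): no — 1 R 2 but not 2 R 1.
Euclidean (axiom 5): no — 1 R 2 and 1 R 5, but not 2 R 5.
So F validates K, T; KTB would additionally require R to be symmetric. The strongest is T.

T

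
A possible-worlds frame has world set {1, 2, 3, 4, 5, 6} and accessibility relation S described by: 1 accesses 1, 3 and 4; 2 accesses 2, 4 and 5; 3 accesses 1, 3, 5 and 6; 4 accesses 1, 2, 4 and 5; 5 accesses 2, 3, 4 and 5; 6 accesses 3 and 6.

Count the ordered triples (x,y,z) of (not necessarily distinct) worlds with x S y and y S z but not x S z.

16

Enumerating: (1,3,5), (1,3,6), (1,4,2), (1,4,5), (2,4,1), (2,5,3), (3,1,4), (3,5,2), (3,5,4), (4,1,3), (4,5,3), (5,3,1), (5,3,6), (5,4,1), (6,3,1), (6,3,5).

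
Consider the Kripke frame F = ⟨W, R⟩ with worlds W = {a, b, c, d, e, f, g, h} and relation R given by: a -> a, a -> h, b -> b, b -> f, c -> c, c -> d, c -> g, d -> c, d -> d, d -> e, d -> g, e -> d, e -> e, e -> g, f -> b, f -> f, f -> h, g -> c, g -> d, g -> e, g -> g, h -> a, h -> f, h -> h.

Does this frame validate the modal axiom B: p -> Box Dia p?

Yes

The schema B characterises exactly the symmetric frames.
Symmetric: yes — every pair in R has its reverse in R.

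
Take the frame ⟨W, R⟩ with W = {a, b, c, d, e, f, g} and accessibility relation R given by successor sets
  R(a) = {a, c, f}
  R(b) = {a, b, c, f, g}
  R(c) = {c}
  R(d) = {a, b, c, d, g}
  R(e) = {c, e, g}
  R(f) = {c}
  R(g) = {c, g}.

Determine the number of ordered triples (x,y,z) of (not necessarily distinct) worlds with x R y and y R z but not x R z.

2

Enumerating: (d,a,f), (d,b,f).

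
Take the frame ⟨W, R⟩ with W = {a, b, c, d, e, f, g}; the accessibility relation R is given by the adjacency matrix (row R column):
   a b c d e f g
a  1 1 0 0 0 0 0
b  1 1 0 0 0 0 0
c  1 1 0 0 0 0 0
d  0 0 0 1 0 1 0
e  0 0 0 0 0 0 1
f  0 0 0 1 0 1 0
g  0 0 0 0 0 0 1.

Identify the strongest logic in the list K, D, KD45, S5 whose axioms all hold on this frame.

KD45

Serial (axiom D): yes — every world has a successor (e.g. a R a).
Euclidean (axiom 5): yes — any two successors of a common world are R-related.
Transitive (axiom 4): yes — every two-step R-path is closed by a direct edge.
Reflexive (axiom T): no — c is not related to itself.
So F validates K, D, KD45; S5 would additionally require R to be reflexive. The strongest is KD45.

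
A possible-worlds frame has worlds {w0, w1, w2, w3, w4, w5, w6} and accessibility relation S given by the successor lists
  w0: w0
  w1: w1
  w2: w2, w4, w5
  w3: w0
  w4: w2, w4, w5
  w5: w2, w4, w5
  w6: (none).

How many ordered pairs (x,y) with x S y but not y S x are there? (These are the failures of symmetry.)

1

Enumerating: (w3,w0).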